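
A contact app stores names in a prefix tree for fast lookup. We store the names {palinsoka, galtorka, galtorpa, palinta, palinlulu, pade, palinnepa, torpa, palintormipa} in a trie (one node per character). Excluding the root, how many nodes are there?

Insert word by word; a character creates a node only if that edge doesn't already exist:
  "palinsoka" → 9 new (p, a, l, i, n, s, o, k, a)
  "galtorka" → 8 new (g, a, l, t, o, r, k, a)
  "galtorpa" → prefix "galtor" already present; 2 new (p, a)
  "palinta" → prefix "palin" already present; 2 new (t, a)
  "palinlulu" → prefix "palin" already present; 4 new (l, u, l, u)
  "pade" → prefix "pa" already present; 2 new (d, e)
  "palinnepa" → prefix "palin" already present; 4 new (n, e, p, a)
  "torpa" → 5 new (t, o, r, p, a)
  "palintormipa" → prefix "palint" already present; 6 new (o, r, m, i, p, a)
Total nodes = 9 + 8 + 2 + 2 + 4 + 2 + 4 + 5 + 6 = 42

42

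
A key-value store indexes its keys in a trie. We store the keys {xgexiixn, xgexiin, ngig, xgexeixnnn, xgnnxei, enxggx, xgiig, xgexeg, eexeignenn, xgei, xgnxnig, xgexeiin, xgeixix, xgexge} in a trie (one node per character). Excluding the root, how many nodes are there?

For each word, the new-node count is its length minus the longest prefix already in the trie:
  "xgexiixn" → 8 new (x, g, e, x, i, i, x, n)
  "xgexiin" → prefix "xgexii" already present; 1 new (n)
  "ngig" → 4 new (n, g, i, g)
  "xgexeixnnn" → prefix "xgex" already present; 6 new (e, i, x, n, n, n)
  "xgnnxei" → prefix "xg" already present; 5 new (n, n, x, e, i)
  "enxggx" → 6 new (e, n, x, g, g, x)
  "xgiig" → prefix "xg" already present; 3 new (i, i, g)
  "xgexeg" → prefix "xgexe" already present; 1 new (g)
  "eexeignenn" → prefix "e" already present; 9 new (e, x, e, i, g, n, e, n, n)
  "xgei" → prefix "xge" already present; 1 new (i)
  "xgnxnig" → prefix "xgn" already present; 4 new (x, n, i, g)
  "xgexeiin" → prefix "xgexei" already present; 2 new (i, n)
  "xgeixix" → prefix "xgei" already present; 3 new (x, i, x)
  "xgexge" → prefix "xgex" already present; 2 new (g, e)
Total nodes = 8 + 1 + 4 + 6 + 5 + 6 + 3 + 1 + 9 + 1 + 4 + 2 + 3 + 2 = 55

55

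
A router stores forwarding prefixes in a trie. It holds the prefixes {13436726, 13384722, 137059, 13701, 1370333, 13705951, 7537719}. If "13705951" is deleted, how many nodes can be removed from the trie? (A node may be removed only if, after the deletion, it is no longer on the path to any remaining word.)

2

After clearing the end-marker at "13705951", prune upward until reaching a node still needed by another word.
The suffix "51" (2 nodes) is used only by "13705951"; "137059" is itself a stored word, so pruning stops there.
Nodes removed: 2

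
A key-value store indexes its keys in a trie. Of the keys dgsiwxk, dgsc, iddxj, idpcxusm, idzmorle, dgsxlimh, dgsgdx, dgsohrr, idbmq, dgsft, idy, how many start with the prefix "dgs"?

Walk to "dgs"; the words in its subtree are exactly those with that prefix.
Matches: "dgsc", "dgsft", "dgsgdx", "dgsiwxk", "dgsohrr", "dgsxlimh"
Count: 6

6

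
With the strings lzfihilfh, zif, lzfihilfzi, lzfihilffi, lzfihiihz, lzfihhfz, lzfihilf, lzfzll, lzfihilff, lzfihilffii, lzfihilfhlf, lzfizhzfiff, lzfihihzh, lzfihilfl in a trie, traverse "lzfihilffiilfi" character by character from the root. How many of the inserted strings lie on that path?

4

Check each prefix of "lzfihilffiilfi" against the stored set — each match is an end-marker on the path.
Prefixes of the query that are stored words: "lzfihilf", "lzfihilff", "lzfihilffi", "lzfihilffii"
Count: 4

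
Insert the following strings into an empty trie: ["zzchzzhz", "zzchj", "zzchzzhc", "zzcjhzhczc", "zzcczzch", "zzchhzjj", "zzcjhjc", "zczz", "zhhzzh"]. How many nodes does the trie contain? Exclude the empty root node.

For each word, the new-node count is its length minus the longest prefix already in the trie:
  "zzchzzhz" → 8 new (z, z, c, h, z, z, h, z)
  "zzchj" → prefix "zzch" already present; 1 new (j)
  "zzchzzhc" → prefix "zzchzzh" already present; 1 new (c)
  "zzcjhzhczc" → prefix "zzc" already present; 7 new (j, h, z, h, c, z, c)
  "zzcczzch" → prefix "zzc" already present; 5 new (c, z, z, c, h)
  "zzchhzjj" → prefix "zzch" already present; 4 new (h, z, j, j)
  "zzcjhjc" → prefix "zzcjh" already present; 2 new (j, c)
  "zczz" → prefix "z" already present; 3 new (c, z, z)
  "zhhzzh" → prefix "z" already present; 5 new (h, h, z, z, h)
Total nodes = 8 + 1 + 1 + 7 + 5 + 4 + 2 + 3 + 5 = 36

36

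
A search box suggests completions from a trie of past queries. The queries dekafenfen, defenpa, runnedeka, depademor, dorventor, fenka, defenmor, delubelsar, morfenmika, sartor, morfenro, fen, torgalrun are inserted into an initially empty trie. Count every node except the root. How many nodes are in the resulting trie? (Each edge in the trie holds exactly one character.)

Insert word by word; a character creates a node only if that edge doesn't already exist:
  "dekafenfen" → 10 new (d, e, k, a, f, e, n, f, e, n)
  "defenpa" → prefix "de" already present; 5 new (f, e, n, p, a)
  "runnedeka" → 9 new (r, u, n, n, e, d, e, k, a)
  "depademor" → prefix "de" already present; 7 new (p, a, d, e, m, o, r)
  "dorventor" → prefix "d" already present; 8 new (o, r, v, e, n, t, o, r)
  "fenka" → 5 new (f, e, n, k, a)
  "defenmor" → prefix "defen" already present; 3 new (m, o, r)
  "delubelsar" → prefix "de" already present; 8 new (l, u, b, e, l, s, a, r)
  "morfenmika" → 10 new (m, o, r, f, e, n, m, i, k, a)
  "sartor" → 6 new (s, a, r, t, o, r)
  "morfenro" → prefix "morfen" already present; 2 new (r, o)
  "fen" → prefix "fen" already present; 0 new (none)
  "torgalrun" → 9 new (t, o, r, g, a, l, r, u, n)
Total nodes = 10 + 5 + 9 + 7 + 8 + 5 + 3 + 8 + 10 + 6 + 2 + 0 + 9 = 82

82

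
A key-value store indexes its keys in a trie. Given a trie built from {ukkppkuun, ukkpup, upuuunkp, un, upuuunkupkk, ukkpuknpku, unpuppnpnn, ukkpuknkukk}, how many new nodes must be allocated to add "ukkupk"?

3

The longest prefix of "ukkupk" already in the trie is "ukk" (length 3).
So 6 − 3 = 3 new nodes.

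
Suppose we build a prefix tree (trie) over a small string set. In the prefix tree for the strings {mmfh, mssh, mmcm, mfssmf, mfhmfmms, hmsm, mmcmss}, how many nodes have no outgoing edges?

Leaves are exactly the stored words that no other stored word extends.
Those words: "hmsm", "mfhmfmms", "mfssmf", "mmcmss", "mmfh", "mssh"
Leaf count: 6

6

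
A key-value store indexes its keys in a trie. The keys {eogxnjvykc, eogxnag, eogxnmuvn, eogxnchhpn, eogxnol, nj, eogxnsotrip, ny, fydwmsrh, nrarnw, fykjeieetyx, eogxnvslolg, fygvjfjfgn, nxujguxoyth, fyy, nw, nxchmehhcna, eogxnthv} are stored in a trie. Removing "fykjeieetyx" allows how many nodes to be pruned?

A node on "fykjeieetyx"'s path can go only if nothing else ends at it or branches off below it.
The suffix "kjeieetyx" (9 nodes) is used only by "fykjeieetyx"; the node for "fy" still has the child "d", so pruning stops there.
Nodes removed: 9

9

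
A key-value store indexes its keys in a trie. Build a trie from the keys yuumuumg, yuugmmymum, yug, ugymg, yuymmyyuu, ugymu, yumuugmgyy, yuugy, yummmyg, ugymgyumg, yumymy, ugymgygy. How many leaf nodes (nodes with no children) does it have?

11

A leaf is a node with no children — equivalently, the end of a word that is not a proper prefix of any other stored word.
Those words: "ugymgygy", "ugymgyumg", "ugymu", "yug", "yummmyg", "yumuugmgyy", "yumymy", "yuugmmymum", "yuugy", "yuumuumg", "yuymmyyuu"
Leaf count: 11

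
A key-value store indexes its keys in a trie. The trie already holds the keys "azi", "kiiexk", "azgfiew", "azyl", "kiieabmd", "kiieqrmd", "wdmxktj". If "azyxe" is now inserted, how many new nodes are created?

"azy" is already a path in the trie; the remaining "xe" must be added.
Each of the 2 remaining characters creates one node.

2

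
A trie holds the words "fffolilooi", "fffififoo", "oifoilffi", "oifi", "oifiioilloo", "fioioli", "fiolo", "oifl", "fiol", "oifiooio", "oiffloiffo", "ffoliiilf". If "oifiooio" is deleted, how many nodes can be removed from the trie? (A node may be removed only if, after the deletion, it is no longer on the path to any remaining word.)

After clearing the end-marker at "oifiooio", prune upward until reaching a node still needed by another word.
The suffix "ooio" (4 nodes) is used only by "oifiooio"; the node for "oifi" still has the child "i", so pruning stops there.
Nodes removed: 4

4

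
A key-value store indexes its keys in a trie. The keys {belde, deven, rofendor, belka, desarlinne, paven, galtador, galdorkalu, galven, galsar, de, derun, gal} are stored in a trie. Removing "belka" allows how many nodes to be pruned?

Walk "belka" from the leaf back toward the root, removing each node that no remaining word uses.
The suffix "ka" (2 nodes) is used only by "belka"; the node for "bel" still has the child "d", so pruning stops there.
Nodes removed: 2

2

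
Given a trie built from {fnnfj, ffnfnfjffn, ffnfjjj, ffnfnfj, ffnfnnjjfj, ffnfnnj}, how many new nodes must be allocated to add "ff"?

0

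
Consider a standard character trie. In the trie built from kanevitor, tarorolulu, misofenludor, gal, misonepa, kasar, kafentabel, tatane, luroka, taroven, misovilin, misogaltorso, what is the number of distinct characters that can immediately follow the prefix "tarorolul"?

1

Walk "tarorolul" from the root, arriving at one node.
Distinct next characters after "tarorolul": u.
That node has 1 child edge.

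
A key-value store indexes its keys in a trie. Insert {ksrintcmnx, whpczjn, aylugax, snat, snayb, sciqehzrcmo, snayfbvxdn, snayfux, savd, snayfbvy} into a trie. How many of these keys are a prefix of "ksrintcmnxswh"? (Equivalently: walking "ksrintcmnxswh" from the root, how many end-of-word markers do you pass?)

1

Traverse "ksrintcmnxswh" character by character; count nodes along the way that are marked as word ends.
Prefixes of the query that are stored words: "ksrintcmnx"
Count: 1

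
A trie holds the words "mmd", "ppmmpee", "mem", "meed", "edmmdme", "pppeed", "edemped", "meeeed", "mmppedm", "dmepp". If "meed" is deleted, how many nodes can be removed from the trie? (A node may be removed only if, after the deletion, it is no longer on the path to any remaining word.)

1

After clearing the end-marker at "meed", prune upward until reaching a node still needed by another word.
The suffix "d" (1 node) is used only by "meed"; the node for "mee" still has the child "e", so pruning stops there.
Nodes removed: 1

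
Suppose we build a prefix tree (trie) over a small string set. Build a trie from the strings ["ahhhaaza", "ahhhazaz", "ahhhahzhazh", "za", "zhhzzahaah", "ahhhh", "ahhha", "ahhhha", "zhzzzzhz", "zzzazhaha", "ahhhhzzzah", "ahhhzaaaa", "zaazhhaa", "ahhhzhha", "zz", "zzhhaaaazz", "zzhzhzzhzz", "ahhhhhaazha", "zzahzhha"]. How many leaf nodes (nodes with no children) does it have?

Leaves are exactly the stored words that no other stored word extends.
Those words: "ahhhaaza", "ahhhahzhazh", "ahhhazaz", "ahhhha", "ahhhhhaazha", "ahhhhzzzah", "ahhhzaaaa", "ahhhzhha", "zaazhhaa", "zhhzzahaah", "zhzzzzhz", "zzahzhha", "zzhhaaaazz", "zzhzhzzhzz", "zzzazhaha"
Leaf count: 15

15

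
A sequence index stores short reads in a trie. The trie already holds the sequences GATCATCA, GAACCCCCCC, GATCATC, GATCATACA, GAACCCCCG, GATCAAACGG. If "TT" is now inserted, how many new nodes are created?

2

"TT" shares no prefix with any stored word, so all 2 characters open new nodes.
2 − 0 = 2 new nodes.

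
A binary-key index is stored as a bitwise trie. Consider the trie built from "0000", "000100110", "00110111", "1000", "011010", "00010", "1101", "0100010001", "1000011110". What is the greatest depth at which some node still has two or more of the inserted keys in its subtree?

The deepest shared node is where two words last agree before diverging.
"00010" and "000100110" agree on "00010" (5 characters) before diverging; nothing deeper is shared.
Longest shared-prefix length: 5

5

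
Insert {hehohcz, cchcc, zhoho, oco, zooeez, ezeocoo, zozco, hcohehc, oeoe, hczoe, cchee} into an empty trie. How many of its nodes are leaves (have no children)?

11

A leaf is a node with no children — equivalently, the end of a word that is not a proper prefix of any other stored word.
Those words: "cchcc", "cchee", "ezeocoo", "hcohehc", "hczoe", "hehohcz", "oco", "oeoe", "zhoho", "zooeez", "zozco"
Leaf count: 11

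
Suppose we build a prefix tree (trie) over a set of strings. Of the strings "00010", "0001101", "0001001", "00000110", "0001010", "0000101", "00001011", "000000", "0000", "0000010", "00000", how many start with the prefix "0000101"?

Filter for entries beginning with "0000101":
Words under "0000101": 0000101, 00001011
Count: 2

2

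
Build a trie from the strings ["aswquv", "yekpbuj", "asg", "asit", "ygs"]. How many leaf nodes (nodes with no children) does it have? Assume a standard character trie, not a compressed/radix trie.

5

Leaves are exactly the stored words that no other stored word extends.
Those words: "asg", "asit", "aswquv", "yekpbuj", "ygs"
Leaf count: 5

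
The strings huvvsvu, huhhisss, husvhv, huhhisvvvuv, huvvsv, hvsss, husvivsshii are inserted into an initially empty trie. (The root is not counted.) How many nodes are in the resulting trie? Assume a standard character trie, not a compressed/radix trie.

33

Trace insertions, counting only characters that open a new branch:
  "huvvsvu" → 7 new (h, u, v, v, s, v, u)
  "huhhisss" → prefix "hu" already present; 6 new (h, h, i, s, s, s)
  "husvhv" → prefix "hu" already present; 4 new (s, v, h, v)
  "huhhisvvvuv" → prefix "huhhis" already present; 5 new (v, v, v, u, v)
  "huvvsv" → prefix "huvvsv" already present; 0 new (none)
  "hvsss" → prefix "h" already present; 4 new (v, s, s, s)
  "husvivsshii" → prefix "husv" already present; 7 new (i, v, s, s, h, i, i)
Total nodes = 7 + 6 + 4 + 5 + 0 + 4 + 7 = 33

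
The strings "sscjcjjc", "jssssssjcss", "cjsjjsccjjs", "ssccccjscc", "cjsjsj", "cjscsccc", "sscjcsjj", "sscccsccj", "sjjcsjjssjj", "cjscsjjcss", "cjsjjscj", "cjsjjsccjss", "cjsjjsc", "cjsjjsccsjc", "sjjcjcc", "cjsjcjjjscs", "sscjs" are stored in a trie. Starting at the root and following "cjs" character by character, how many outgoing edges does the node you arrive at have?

2

Walk "cjs" from the root, arriving at one node.
Characters that immediately follow "cjs" among the stored strings: {c, j}.
That node has 2 child edges.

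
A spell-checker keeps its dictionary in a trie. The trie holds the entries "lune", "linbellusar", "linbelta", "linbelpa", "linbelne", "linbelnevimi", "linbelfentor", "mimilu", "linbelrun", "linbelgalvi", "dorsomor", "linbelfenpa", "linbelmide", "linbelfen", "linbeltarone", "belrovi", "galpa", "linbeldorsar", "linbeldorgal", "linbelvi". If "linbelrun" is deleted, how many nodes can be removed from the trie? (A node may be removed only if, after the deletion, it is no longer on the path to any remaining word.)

3

After clearing the end-marker at "linbelrun", prune upward until reaching a node still needed by another word.
The suffix "run" (3 nodes) is used only by "linbelrun"; the node for "linbel" still has the child "l", so pruning stops there.
Nodes removed: 3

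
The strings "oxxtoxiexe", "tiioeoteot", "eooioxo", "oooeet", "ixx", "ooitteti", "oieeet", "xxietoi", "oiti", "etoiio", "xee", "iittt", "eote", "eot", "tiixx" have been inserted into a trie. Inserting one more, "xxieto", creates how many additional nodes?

0

Every character of "xxieto" already lies on an existing path (it is a prefix of some stored word).
No new nodes are needed: 0.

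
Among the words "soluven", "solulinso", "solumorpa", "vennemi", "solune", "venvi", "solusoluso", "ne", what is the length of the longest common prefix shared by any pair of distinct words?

4

Equivalently: take the maximum, over all pairs, of their longest common prefix length.
"solulinso" and "solumorpa" agree on "solu" (4 characters) before diverging; nothing deeper is shared.
Longest shared-prefix length: 4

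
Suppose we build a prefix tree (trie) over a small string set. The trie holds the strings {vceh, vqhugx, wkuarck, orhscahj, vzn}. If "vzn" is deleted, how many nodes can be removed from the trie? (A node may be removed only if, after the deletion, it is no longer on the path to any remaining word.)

2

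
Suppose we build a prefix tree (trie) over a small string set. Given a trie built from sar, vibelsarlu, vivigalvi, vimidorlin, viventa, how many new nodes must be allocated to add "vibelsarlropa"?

"vibelsarl" is already a path in the trie; the remaining "ropa" must be added.
So 13 − 9 = 4 new nodes.

4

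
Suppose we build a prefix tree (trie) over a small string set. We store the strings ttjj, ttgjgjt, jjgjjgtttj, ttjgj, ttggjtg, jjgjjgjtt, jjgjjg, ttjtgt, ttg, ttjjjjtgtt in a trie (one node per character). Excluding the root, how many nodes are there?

Trace insertions, counting only characters that open a new branch:
  "ttjj" → 4 new (t, t, j, j)
  "ttgjgjt" → prefix "tt" already present; 5 new (g, j, g, j, t)
  "jjgjjgtttj" → 10 new (j, j, g, j, j, g, t, t, t, j)
  "ttjgj" → prefix "ttj" already present; 2 new (g, j)
  "ttggjtg" → prefix "ttg" already present; 4 new (g, j, t, g)
  "jjgjjgjtt" → prefix "jjgjjg" already present; 3 new (j, t, t)
  "jjgjjg" → prefix "jjgjjg" already present; 0 new (none)
  "ttjtgt" → prefix "ttj" already present; 3 new (t, g, t)
  "ttg" → prefix "ttg" already present; 0 new (none)
  "ttjjjjtgtt" → prefix "ttjj" already present; 6 new (j, j, t, g, t, t)
Total nodes = 4 + 5 + 10 + 2 + 4 + 3 + 0 + 3 + 0 + 6 = 37

37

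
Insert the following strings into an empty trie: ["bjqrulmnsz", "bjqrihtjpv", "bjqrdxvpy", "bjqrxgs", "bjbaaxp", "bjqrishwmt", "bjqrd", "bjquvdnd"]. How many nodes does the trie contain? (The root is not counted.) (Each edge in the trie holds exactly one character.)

Trace insertions, counting only characters that open a new branch:
  "bjqrulmnsz" → 10 new (b, j, q, r, u, l, m, n, s, z)
  "bjqrihtjpv" → prefix "bjqr" already present; 6 new (i, h, t, j, p, v)
  "bjqrdxvpy" → prefix "bjqr" already present; 5 new (d, x, v, p, y)
  "bjqrxgs" → prefix "bjqr" already present; 3 new (x, g, s)
  "bjbaaxp" → prefix "bj" already present; 5 new (b, a, a, x, p)
  "bjqrishwmt" → prefix "bjqri" already present; 5 new (s, h, w, m, t)
  "bjqrd" → prefix "bjqrd" already present; 0 new (none)
  "bjquvdnd" → prefix "bjq" already present; 5 new (u, v, d, n, d)
Total nodes = 10 + 6 + 5 + 3 + 5 + 5 + 0 + 5 = 39

39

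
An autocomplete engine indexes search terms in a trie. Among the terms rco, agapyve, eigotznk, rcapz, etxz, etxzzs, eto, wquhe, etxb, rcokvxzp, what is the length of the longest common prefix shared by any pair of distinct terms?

4

Look for the deepest trie node that still has at least two words in its subtree.
e.g. "etxz" and "etxzzs" share the prefix "etxz" of length 4; no pair shares a longer one.
Longest shared-prefix length: 4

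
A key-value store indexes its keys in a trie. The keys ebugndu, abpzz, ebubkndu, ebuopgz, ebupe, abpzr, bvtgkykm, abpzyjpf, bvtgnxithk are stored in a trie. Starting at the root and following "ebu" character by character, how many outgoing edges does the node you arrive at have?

Walk "ebu" from the root, arriving at one node.
Distinct next characters after "ebu": b, g, o, p.
That node has 4 child edges.

4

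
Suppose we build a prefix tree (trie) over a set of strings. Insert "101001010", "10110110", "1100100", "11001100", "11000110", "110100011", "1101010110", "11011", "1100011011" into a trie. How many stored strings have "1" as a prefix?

Filter for entries beginning with "1":
Matches: "101001010", "10110110", "11000110", "1100011011", "1100100", "11001100", "110100011", "1101010110", "11011"
Count: 9

9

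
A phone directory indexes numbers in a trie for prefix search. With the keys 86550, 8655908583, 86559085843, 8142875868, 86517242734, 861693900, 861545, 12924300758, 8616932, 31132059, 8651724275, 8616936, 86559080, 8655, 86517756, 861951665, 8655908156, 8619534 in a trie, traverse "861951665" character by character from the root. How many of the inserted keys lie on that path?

1

Check each prefix of "861951665" against the stored set — each match is an end-marker on the path.
Prefixes of the query that are stored words: "861951665"
Count: 1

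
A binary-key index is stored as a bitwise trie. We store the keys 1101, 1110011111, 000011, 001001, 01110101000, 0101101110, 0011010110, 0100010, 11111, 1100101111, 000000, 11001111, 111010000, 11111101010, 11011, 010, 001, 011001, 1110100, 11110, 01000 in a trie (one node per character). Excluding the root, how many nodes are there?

81

Trace insertions, counting only characters that open a new branch:
  "1101" → 4 new (1, 1, 0, 1)
  "1110011111" → prefix "11" already present; 8 new (1, 0, 0, 1, 1, 1, 1, 1)
  "000011" → 6 new (0, 0, 0, 0, 1, 1)
  "001001" → prefix "00" already present; 4 new (1, 0, 0, 1)
  "01110101000" → prefix "0" already present; 10 new (1, 1, 1, 0, 1, 0, 1, 0, 0, 0)
  "0101101110" → prefix "01" already present; 8 new (0, 1, 1, 0, 1, 1, 1, 0)
  "0011010110" → prefix "001" already present; 7 new (1, 0, 1, 0, 1, 1, 0)
  "0100010" → prefix "010" already present; 4 new (0, 0, 1, 0)
  "11111" → prefix "111" already present; 2 new (1, 1)
  "1100101111" → prefix "110" already present; 7 new (0, 1, 0, 1, 1, 1, 1)
  "000000" → prefix "0000" already present; 2 new (0, 0)
  "11001111" → prefix "11001" already present; 3 new (1, 1, 1)
  "111010000" → prefix "1110" already present; 5 new (1, 0, 0, 0, 0)
  "11111101010" → prefix "11111" already present; 6 new (1, 0, 1, 0, 1, 0)
  "11011" → prefix "1101" already present; 1 new (1)
  "010" → prefix "010" already present; 0 new (none)
  "001" → prefix "001" already present; 0 new (none)
  "011001" → prefix "011" already present; 3 new (0, 0, 1)
  "1110100" → prefix "1110100" already present; 0 new (none)
  "11110" → prefix "1111" already present; 1 new (0)
  "01000" → prefix "01000" already present; 0 new (none)
Total nodes = 4 + 8 + 6 + 4 + 10 + 8 + 7 + 4 + 2 + 7 + 2 + 3 + 5 + 6 + 1 + 0 + 0 + 3 + 0 + 1 + 0 = 81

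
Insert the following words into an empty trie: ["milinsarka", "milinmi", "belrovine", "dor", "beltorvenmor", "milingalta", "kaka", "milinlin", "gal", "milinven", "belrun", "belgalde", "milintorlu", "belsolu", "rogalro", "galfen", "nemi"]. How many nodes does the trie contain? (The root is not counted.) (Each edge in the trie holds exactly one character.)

Insert word by word; a character creates a node only if that edge doesn't already exist:
  "milinsarka" → 10 new (m, i, l, i, n, s, a, r, k, a)
  "milinmi" → prefix "milin" already present; 2 new (m, i)
  "belrovine" → 9 new (b, e, l, r, o, v, i, n, e)
  "dor" → 3 new (d, o, r)
  "beltorvenmor" → prefix "bel" already present; 9 new (t, o, r, v, e, n, m, o, r)
  "milingalta" → prefix "milin" already present; 5 new (g, a, l, t, a)
  "kaka" → 4 new (k, a, k, a)
  "milinlin" → prefix "milin" already present; 3 new (l, i, n)
  "gal" → 3 new (g, a, l)
  "milinven" → prefix "milin" already present; 3 new (v, e, n)
  "belrun" → prefix "belr" already present; 2 new (u, n)
  "belgalde" → prefix "bel" already present; 5 new (g, a, l, d, e)
  "milintorlu" → prefix "milin" already present; 5 new (t, o, r, l, u)
  "belsolu" → prefix "bel" already present; 4 new (s, o, l, u)
  "rogalro" → 7 new (r, o, g, a, l, r, o)
  "galfen" → prefix "gal" already present; 3 new (f, e, n)
  "nemi" → 4 new (n, e, m, i)
Total nodes = 10 + 2 + 9 + 3 + 9 + 5 + 4 + 3 + 3 + 3 + 2 + 5 + 5 + 4 + 7 + 3 + 4 = 81

81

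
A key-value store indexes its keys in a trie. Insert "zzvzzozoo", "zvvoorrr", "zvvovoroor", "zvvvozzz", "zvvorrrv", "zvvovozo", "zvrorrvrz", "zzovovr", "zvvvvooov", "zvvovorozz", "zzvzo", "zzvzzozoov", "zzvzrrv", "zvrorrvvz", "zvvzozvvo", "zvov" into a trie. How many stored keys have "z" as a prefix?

Traverse to the node for "z", then collect every word in that subtree.
Words under "z": zvov, zvrorrvrz, zvrorrvvz, zvvoorrr, zvvorrrv, zvvovoroor, zvvovorozz, zvvovozo, zvvvozzz, zvvvvooov, zvvzozvvo, zzovovr, zzvzo, zzvzrrv, zzvzzozoo, zzvzzozoov
Count: 16

16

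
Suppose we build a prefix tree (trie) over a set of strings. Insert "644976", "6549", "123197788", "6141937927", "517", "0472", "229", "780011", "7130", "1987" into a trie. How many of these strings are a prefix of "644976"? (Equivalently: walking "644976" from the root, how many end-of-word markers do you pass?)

1

Check each prefix of "644976" against the stored set — each match is an end-marker on the path.
Prefixes of the query that are stored words: "644976"
Count: 1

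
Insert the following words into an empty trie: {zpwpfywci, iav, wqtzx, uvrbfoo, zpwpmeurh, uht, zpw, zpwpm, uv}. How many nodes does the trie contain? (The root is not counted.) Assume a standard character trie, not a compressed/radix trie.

Trie structure (* marks end of a word):
(root)
├─ i
│  └─ a
│     └─ v *
├─ u
│  ├─ h
│  │  └─ t *
│  └─ v *
│     └─ r
│        └─ b
│           └─ f
│              └─ o
│                 └─ o *
├─ w
│  └─ q
│     └─ t
│        └─ z
│           └─ x *
└─ z
   └─ p
      └─ w *
         └─ p
            ├─ f
            │  └─ y
            │     └─ w
            │        └─ c
            │           └─ i *
            └─ m *
               └─ e
                  └─ u
                     └─ r
                        └─ h *
Counting every labelled node above: 31.

31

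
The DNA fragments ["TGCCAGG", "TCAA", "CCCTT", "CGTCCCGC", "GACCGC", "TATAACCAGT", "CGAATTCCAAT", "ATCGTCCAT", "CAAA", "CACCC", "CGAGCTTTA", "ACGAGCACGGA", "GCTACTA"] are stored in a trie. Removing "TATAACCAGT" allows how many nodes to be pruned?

9

A node on "TATAACCAGT"'s path can go only if nothing else ends at it or branches off below it.
The suffix "ATAACCAGT" (9 nodes) is used only by "TATAACCAGT"; the node for "T" still has the child "G", so pruning stops there.
Nodes removed: 9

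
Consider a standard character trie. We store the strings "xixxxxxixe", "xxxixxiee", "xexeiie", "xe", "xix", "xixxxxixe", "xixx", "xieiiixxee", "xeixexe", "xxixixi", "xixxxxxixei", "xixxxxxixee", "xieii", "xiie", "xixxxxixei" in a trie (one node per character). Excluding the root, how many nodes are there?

Trace insertions, counting only characters that open a new branch:
  "xixxxxxixe" → 10 new (x, i, x, x, x, x, x, i, x, e)
  "xxxixxiee" → prefix "x" already present; 8 new (x, x, i, x, x, i, e, e)
  "xexeiie" → prefix "x" already present; 6 new (e, x, e, i, i, e)
  "xe" → prefix "xe" already present; 0 new (none)
  "xix" → prefix "xix" already present; 0 new (none)
  "xixxxxixe" → prefix "xixxxx" already present; 3 new (i, x, e)
  "xixx" → prefix "xixx" already present; 0 new (none)
  "xieiiixxee" → prefix "xi" already present; 8 new (e, i, i, i, x, x, e, e)
  "xeixexe" → prefix "xe" already present; 5 new (i, x, e, x, e)
  "xxixixi" → prefix "xx" already present; 5 new (i, x, i, x, i)
  "xixxxxxixei" → prefix "xixxxxxixe" already present; 1 new (i)
  "xixxxxxixee" → prefix "xixxxxxixe" already present; 1 new (e)
  "xieii" → prefix "xieii" already present; 0 new (none)
  "xiie" → prefix "xi" already present; 2 new (i, e)
  "xixxxxixei" → prefix "xixxxxixe" already present; 1 new (i)
Total nodes = 10 + 8 + 6 + 0 + 0 + 3 + 0 + 8 + 5 + 5 + 1 + 1 + 0 + 2 + 1 = 50

50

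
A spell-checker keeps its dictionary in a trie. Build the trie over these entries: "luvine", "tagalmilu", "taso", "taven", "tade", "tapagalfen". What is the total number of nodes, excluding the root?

Count nodes per top-level branch (shared prefixes stored once):
  'l'-branch (luvine): 6 nodes
  't'-branch (tade, tagalmilu, tapagalfen, taso, taven): 24 nodes
Sum: 30

30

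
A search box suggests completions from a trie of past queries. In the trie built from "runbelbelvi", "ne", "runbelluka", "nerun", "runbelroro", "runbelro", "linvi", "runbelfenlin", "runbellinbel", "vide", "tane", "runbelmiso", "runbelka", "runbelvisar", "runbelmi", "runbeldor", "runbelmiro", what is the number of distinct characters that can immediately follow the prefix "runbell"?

Walk "runbell" from the root, arriving at one node.
Characters that immediately follow "runbell" among the stored strings: {i, u}.
That node has 2 child edges.

2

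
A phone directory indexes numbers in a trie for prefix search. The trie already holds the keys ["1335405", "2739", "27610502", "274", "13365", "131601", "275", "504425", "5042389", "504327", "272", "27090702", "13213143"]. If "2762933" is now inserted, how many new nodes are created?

4

"276" is already a path in the trie; the remaining "2933" must be added.
So 7 − 3 = 4 new nodes.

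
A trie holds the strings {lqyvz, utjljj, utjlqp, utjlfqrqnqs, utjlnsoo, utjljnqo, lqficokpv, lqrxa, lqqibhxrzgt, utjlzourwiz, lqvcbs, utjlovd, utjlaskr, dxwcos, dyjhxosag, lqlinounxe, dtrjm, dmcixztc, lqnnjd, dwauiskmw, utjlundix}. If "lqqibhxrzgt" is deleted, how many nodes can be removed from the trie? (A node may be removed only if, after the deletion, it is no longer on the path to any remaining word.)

9

A node on "lqqibhxrzgt"'s path can go only if nothing else ends at it or branches off below it.
The suffix "qibhxrzgt" (9 nodes) is used only by "lqqibhxrzgt"; the node for "lq" still has the child "y", so pruning stops there.
Nodes removed: 9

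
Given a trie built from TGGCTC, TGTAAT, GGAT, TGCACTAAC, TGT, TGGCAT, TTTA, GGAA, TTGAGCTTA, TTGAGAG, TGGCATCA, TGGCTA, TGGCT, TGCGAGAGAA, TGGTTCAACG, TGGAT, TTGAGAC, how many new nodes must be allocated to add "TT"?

"TT" is already a full path in the trie; only an end-marker is added.
No new nodes are needed: 0.

0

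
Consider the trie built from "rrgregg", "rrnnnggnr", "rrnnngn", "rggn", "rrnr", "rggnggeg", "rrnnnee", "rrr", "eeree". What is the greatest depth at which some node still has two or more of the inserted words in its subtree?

6

Equivalently: take the maximum, over all pairs, of their longest common prefix length.
"rrnnnggnr" and "rrnnngn" agree on "rrnnng" (6 characters) before diverging; nothing deeper is shared.
Longest shared-prefix length: 6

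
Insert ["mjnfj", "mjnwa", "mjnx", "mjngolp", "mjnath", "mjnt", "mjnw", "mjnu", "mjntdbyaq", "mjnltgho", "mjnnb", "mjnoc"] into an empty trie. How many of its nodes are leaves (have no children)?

Leaves are exactly the stored words that no other stored word extends.
Those words: "mjnath", "mjnfj", "mjngolp", "mjnltgho", "mjnnb", "mjnoc", "mjntdbyaq", "mjnu", "mjnwa", "mjnx"
Leaf count: 10

10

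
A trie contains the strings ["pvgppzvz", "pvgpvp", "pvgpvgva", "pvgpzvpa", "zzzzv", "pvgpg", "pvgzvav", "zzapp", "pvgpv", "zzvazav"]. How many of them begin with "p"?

Traverse to the node for "p", then collect every word in that subtree.
Words under "p": pvgpg, pvgppzvz, pvgpv, pvgpvgva, pvgpvp, pvgpzvpa, pvgzvav
Count: 7

7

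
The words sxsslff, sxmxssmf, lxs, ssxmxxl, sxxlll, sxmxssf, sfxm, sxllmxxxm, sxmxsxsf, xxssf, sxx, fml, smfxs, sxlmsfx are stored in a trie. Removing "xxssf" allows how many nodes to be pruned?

5

Walk "xxssf" from the leaf back toward the root, removing each node that no remaining word uses.
No other word shares any prefix with "xxssf", so all 5 of its nodes go.
Nodes removed: 5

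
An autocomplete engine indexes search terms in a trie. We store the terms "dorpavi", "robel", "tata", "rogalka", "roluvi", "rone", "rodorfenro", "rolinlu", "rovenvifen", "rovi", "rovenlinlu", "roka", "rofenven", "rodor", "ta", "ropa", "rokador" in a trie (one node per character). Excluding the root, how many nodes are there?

66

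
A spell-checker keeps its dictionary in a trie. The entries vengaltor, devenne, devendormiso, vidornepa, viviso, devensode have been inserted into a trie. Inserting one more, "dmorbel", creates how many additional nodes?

Walking "dmorbel" from the root, the first 1 characters ("d") follow existing edges; "m" is the first miss.
So 7 − 1 = 6 new nodes.

6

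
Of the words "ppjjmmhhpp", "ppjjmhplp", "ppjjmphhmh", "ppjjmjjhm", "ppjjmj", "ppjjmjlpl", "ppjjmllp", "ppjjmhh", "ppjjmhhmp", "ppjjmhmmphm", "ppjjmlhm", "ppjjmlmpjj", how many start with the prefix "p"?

12

Traverse to the node for "p", then collect every word in that subtree.
Matches: "ppjjmhh", "ppjjmhhmp", "ppjjmhmmphm", "ppjjmhplp", "ppjjmj", "ppjjmjjhm", "ppjjmjlpl", "ppjjmlhm", "ppjjmllp", "ppjjmlmpjj", "ppjjmmhhpp", "ppjjmphhmh"
Count: 12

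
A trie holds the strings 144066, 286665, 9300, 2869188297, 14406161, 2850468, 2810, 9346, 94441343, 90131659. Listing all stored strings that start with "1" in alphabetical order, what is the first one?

Words with prefix "1", in lexicographic order: "14406161", "144066"
Position 1: 14406161

14406161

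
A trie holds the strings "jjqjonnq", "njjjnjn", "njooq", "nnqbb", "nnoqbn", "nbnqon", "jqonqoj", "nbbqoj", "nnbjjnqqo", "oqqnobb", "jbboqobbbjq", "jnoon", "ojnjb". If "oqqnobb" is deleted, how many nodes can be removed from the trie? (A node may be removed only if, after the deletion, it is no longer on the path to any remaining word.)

6

After clearing the end-marker at "oqqnobb", prune upward until reaching a node still needed by another word.
The suffix "qqnobb" (6 nodes) is used only by "oqqnobb"; the node for "o" still has the child "j", so pruning stops there.
Nodes removed: 6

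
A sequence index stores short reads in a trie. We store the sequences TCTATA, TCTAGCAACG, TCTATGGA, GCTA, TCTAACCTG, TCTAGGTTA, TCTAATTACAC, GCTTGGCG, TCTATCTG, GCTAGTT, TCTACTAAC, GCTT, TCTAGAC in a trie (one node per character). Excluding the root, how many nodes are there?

52

Trace insertions, counting only characters that open a new branch:
  "TCTATA" → 6 new (T, C, T, A, T, A)
  "TCTAGCAACG" → prefix "TCTA" already present; 6 new (G, C, A, A, C, G)
  "TCTATGGA" → prefix "TCTAT" already present; 3 new (G, G, A)
  "GCTA" → 4 new (G, C, T, A)
  "TCTAACCTG" → prefix "TCTA" already present; 5 new (A, C, C, T, G)
  "TCTAGGTTA" → prefix "TCTAG" already present; 4 new (G, T, T, A)
  "TCTAATTACAC" → prefix "TCTAA" already present; 6 new (T, T, A, C, A, C)
  "GCTTGGCG" → prefix "GCT" already present; 5 new (T, G, G, C, G)
  "TCTATCTG" → prefix "TCTAT" already present; 3 new (C, T, G)
  "GCTAGTT" → prefix "GCTA" already present; 3 new (G, T, T)
  "TCTACTAAC" → prefix "TCTA" already present; 5 new (C, T, A, A, C)
  "GCTT" → prefix "GCTT" already present; 0 new (none)
  "TCTAGAC" → prefix "TCTAG" already present; 2 new (A, C)
Total nodes = 6 + 6 + 3 + 4 + 5 + 4 + 6 + 5 + 3 + 3 + 5 + 0 + 2 = 52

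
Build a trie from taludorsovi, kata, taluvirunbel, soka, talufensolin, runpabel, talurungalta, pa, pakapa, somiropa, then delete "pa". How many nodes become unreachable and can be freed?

0

Walk "pa" from the leaf back toward the root, removing each node that no remaining word uses.
Every node on "pa" is still needed (e.g. by "pakapa"), so nothing is freed.
Nodes removed: 0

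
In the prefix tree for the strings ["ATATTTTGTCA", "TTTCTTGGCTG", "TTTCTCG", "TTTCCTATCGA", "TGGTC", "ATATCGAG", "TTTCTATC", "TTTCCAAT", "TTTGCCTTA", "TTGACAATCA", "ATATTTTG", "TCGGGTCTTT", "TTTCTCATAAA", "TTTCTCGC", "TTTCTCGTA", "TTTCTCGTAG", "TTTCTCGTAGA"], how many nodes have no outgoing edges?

13

Leaves are exactly the stored words that no other stored word extends.
Those words: "ATATCGAG", "ATATTTTGTCA", "TCGGGTCTTT", "TGGTC", "TTGACAATCA", "TTTCCAAT", "TTTCCTATCGA", "TTTCTATC", "TTTCTCATAAA", "TTTCTCGC", "TTTCTCGTAGA", "TTTCTTGGCTG", "TTTGCCTTA"
Leaf count: 13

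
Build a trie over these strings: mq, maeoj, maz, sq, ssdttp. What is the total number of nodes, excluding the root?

14

For each word, the new-node count is its length minus the longest prefix already in the trie:
  "mq" → 2 new (m, q)
  "maeoj" → prefix "m" already present; 4 new (a, e, o, j)
  "maz" → prefix "ma" already present; 1 new (z)
  "sq" → 2 new (s, q)
  "ssdttp" → prefix "s" already present; 5 new (s, d, t, t, p)
Total nodes = 2 + 4 + 1 + 2 + 5 = 14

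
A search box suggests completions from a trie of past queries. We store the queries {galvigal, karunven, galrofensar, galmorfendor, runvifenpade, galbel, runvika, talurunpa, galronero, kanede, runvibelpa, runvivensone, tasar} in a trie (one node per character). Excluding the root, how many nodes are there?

82

Count nodes per top-level branch (shared prefixes stored once):
  'g'-branch (galbel, galmorfendor, galrofensar, galronero, galvigal): 32 nodes
  'k'-branch (kanede, karunven): 12 nodes
  'r'-branch (runvibelpa, runvifenpade, runvika, runvivensone): 26 nodes
  't'-branch (talurunpa, tasar): 12 nodes
Sum: 82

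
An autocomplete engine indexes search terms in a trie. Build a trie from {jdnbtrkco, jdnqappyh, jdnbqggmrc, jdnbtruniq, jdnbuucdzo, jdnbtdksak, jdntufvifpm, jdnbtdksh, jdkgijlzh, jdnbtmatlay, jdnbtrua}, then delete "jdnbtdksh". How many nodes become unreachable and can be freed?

1

After clearing the end-marker at "jdnbtdksh", prune upward until reaching a node still needed by another word.
The suffix "h" (1 node) is used only by "jdnbtdksh"; the node for "jdnbtdks" still has the child "a", so pruning stops there.
Nodes removed: 1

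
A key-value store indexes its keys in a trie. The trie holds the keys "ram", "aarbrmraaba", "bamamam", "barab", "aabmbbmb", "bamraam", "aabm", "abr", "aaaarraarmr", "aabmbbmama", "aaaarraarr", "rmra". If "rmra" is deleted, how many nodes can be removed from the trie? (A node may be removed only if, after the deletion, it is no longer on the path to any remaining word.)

After clearing the end-marker at "rmra", prune upward until reaching a node still needed by another word.
The suffix "mra" (3 nodes) is used only by "rmra"; the node for "r" still has the child "a", so pruning stops there.
Nodes removed: 3

3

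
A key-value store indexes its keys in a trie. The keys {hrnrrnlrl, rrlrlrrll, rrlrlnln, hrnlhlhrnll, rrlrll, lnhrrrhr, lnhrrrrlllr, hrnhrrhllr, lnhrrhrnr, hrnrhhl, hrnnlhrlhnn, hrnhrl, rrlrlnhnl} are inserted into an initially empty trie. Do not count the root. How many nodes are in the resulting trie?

69

Insert word by word; a character creates a node only if that edge doesn't already exist:
  "hrnrrnlrl" → 9 new (h, r, n, r, r, n, l, r, l)
  "rrlrlrrll" → 9 new (r, r, l, r, l, r, r, l, l)
  "rrlrlnln" → prefix "rrlrl" already present; 3 new (n, l, n)
  "hrnlhlhrnll" → prefix "hrn" already present; 8 new (l, h, l, h, r, n, l, l)
  "rrlrll" → prefix "rrlrl" already present; 1 new (l)
  "lnhrrrhr" → 8 new (l, n, h, r, r, r, h, r)
  "lnhrrrrlllr" → prefix "lnhrrr" already present; 5 new (r, l, l, l, r)
  "hrnhrrhllr" → prefix "hrn" already present; 7 new (h, r, r, h, l, l, r)
  "lnhrrhrnr" → prefix "lnhrr" already present; 4 new (h, r, n, r)
  "hrnrhhl" → prefix "hrnr" already present; 3 new (h, h, l)
  "hrnnlhrlhnn" → prefix "hrn" already present; 8 new (n, l, h, r, l, h, n, n)
  "hrnhrl" → prefix "hrnhr" already present; 1 new (l)
  "rrlrlnhnl" → prefix "rrlrln" already present; 3 new (h, n, l)
Total nodes = 9 + 9 + 3 + 8 + 1 + 8 + 5 + 7 + 4 + 3 + 8 + 1 + 3 = 69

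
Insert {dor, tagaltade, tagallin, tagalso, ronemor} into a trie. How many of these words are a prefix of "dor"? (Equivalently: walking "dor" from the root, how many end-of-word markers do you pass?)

Check each prefix of "dor" against the stored set — each match is an end-marker on the path.
Prefixes of the query that are stored words: "dor"
Count: 1

1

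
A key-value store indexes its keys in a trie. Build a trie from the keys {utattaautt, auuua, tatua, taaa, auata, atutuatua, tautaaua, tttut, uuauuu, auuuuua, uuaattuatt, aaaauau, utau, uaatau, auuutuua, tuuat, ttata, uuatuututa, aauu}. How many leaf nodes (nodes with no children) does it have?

Leaves are exactly the stored words that no other stored word extends.
Those words: "aaaauau", "aauu", "atutuatua", "auata", "auuua", "auuutuua", "auuuuua", "taaa", "tatua", "tautaaua", "ttata", "tttut", "tuuat", "uaatau", "utattaautt", "utau", "uuaattuatt", "uuatuututa", "uuauuu"
Leaf count: 19

19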